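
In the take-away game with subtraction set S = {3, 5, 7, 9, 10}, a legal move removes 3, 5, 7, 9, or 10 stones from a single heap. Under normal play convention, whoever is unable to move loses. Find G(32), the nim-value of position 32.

2

n :  0  1  2  3  4  5  6  7  8  9 10 11 12 13 14 15 16 17 18 19 20 21 22 23 24 25 26 27 28 29 30 31 32
G :  0  0  0  1  1  1  2  2  2  3  3  3  4  0  0  0  1  1  1  2  2  2  3  3  3  4  0  0  0  1  1  1  2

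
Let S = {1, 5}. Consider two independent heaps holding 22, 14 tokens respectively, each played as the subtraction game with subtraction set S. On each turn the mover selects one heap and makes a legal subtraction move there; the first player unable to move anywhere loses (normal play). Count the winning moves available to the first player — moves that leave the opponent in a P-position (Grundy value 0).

0

All heaps use S = {1, 5}:
G(0) = 0
G(1) = mex{0} = 1
G(2) = mex{1} = 0
G(3) = mex{0} = 1
G(4) = mex{1} = 0
G(5) = mex{0,0} = 1
G(6) = mex{1,1} = 0
G(7) = mex{0,0} = 1
G(8) = mex{1,1} = 0
G(9) = mex{0,0} = 1
G(10) = mex{1,1} = 0
G(11) = mex{0,0} = 1
G(12) = mex{1,1} = 0
G(13) = mex{0,0} = 1
G(14) = mex{1,1} = 0
G(15) = mex{0,0} = 1
G(16) = mex{1,1} = 0
G(17) = mex{0,0} = 1
G(18) = mex{1,1} = 0
G(19) = mex{0,0} = 1
G(20) = mex{1,1} = 0
G(21) = mex{0,0} = 1
G(22) = mex{1,1} = 0
Heap A: G(22) = 0.
Heap B: G(14) = 0.
Combined Grundy value = 0 ⊕ 0 = 0.
A winning move leaves total XOR = 0, i.e. changes one component's Grundy value g to g ⊕ X where X is the current total.
Heap A: target g' = 0⊕0 = 0, but every legal move changes the Grundy value (mex property), so 0 moves.
Heap B: target g' = 0⊕0 = 0, but every legal move changes the Grundy value (mex property), so 0 moves.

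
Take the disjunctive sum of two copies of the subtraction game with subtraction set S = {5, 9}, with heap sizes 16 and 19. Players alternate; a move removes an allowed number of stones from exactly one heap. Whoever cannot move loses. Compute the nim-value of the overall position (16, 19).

1

All heaps use S = {5, 9}:
n :  0  1  2  3  4  5  6  7  8  9 10 11 12 13 14 15 16 17 18 19
G :  0  0  0  0  0  1  1  1  1  1  2  2  2  2  0  0  0  0  0  1
Heap A: G(16) = 0.
Heap B: G(19) = 1.
Combined Grundy value = 0 ⊕ 1 = 1.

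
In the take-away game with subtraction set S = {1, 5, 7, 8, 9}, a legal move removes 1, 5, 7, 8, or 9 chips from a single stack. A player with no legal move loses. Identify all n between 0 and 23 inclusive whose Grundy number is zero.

G(0) = 0
G(1) = mex{0} = 1
G(2) = mex{1} = 0
G(3) = mex{0} = 1
G(4) = mex{1} = 0
G(5) = mex{0,0} = 1
G(6) = mex{1,1} = 0
G(7) = mex{0,0,0} = 1
G(8) = mex{1,1,1,0} = 2
G(9) = mex{2,0,0,1,0} = 3
G(10) = mex{3,1,1,0,1} = 2
G(11) = mex{2,0,0,1,0} = 3
G(12) = mex{3,1,1,0,1} = 2
G(13) = mex{2,2,0,1,0} = 3
G(14) = mex{3,3,1,0,1} = 2
G(15) = mex{2,2,2,1,0} = 3
G(16) = mex{3,3,3,2,1} = 0
G(17) = mex{0,2,2,3,2} = 1
G(18) = mex{1,3,3,2,3} = 0
G(19) = mex{0,2,2,3,2} = 1
G(20) = mex{1,3,3,2,3} = 0
G(21) = mex{0,0,2,3,2} = 1
G(22) = mex{1,1,3,2,3} = 0
G(23) = mex{0,0,0,3,2} = 1
P-positions are exactly the n with G(n) = 0.

0, 2, 4, 6, 16, 18, 20, 22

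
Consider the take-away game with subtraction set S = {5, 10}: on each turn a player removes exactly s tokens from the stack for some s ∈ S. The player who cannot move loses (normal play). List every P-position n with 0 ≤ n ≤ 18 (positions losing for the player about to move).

n :  0  1  2  3  4  5  6  7  8  9 10 11 12 13 14 15 16 17 18
G :  0  0  0  0  0  1  1  1  1  1  2  2  2  2  2  0  0  0  0
P-positions are exactly the n with G(n) = 0.

0, 1, 2, 3, 4, 15, 16, 17, 18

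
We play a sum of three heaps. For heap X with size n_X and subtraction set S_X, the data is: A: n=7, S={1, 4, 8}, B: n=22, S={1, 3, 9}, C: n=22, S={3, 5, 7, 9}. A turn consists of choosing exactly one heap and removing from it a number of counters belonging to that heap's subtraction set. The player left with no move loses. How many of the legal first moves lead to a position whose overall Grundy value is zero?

Heap A, S = {1, 4, 8}:
G(0) = 0
G(1) = mex{0} = 1
G(2) = mex{1} = 0
G(3) = mex{0} = 1
G(4) = mex{1,0} = 2
G(5) = mex{2,1} = 0
G(6) = mex{0,0} = 1
G(7) = mex{1,1} = 0
G_A(7) = 0.
Heap B, S = {1, 3, 9}:
G(0) = 0
G(1) = mex{0} = 1
G(2) = mex{1} = 0
G(3) = mex{0,0} = 1
G(4) = mex{1,1} = 0
G(5) = mex{0,0} = 1
G(6) = mex{1,1} = 0
G(7) = mex{0,0} = 1
G(8) = mex{1,1} = 0
G(9) = mex{0,0,0} = 1
G(10) = mex{1,1,1} = 0
G(11) = mex{0,0,0} = 1
G(12) = mex{1,1,1} = 0
G(13) = mex{0,0,0} = 1
G(14) = mex{1,1,1} = 0
G(15) = mex{0,0,0} = 1
G(16) = mex{1,1,1} = 0
G(17) = mex{0,0,0} = 1
G(18) = mex{1,1,1} = 0
G(19) = mex{0,0,0} = 1
G(20) = mex{1,1,1} = 0
G(21) = mex{0,0,0} = 1
G(22) = mex{1,1,1} = 0
G_B(22) = 0.
Heap C, S = {3, 5, 7, 9}:
G(0) = 0
G(1) = mex{} = 0
G(2) = mex{} = 0
G(3) = mex{0} = 1
G(4) = mex{0} = 1
G(5) = mex{0,0} = 1
G(6) = mex{1,0} = 2
G(7) = mex{1,0,0} = 2
G(8) = mex{1,1,0} = 2
G(9) = mex{2,1,0,0} = 3
G(10) = mex{2,1,1,0} = 3
G(11) = mex{2,2,1,0} = 3
G(12) = mex{3,2,1,1} = 0
G(13) = mex{3,2,2,1} = 0
G(14) = mex{3,3,2,1} = 0
G(15) = mex{0,3,2,2} = 1
G(16) = mex{0,3,3,2} = 1
G(17) = mex{0,0,3,2} = 1
G(18) = mex{1,0,3,3} = 2
G(19) = mex{1,0,0,3} = 2
G(20) = mex{1,1,0,3} = 2
G(21) = mex{2,1,0,0} = 3
G(22) = mex{2,1,1,0} = 3
G_C(22) = 3.
Combined Grundy value = 0 ⊕ 0 ⊕ 3 = 3.
A winning move leaves total XOR = 0, i.e. changes one component's Grundy value g to g ⊕ X where X is the current total.
Heap A: need g' = 0⊕3 = 3. Options: 7−1→G=1, 7−4→G=1. Hits: 0.
Heap B: need g' = 0⊕3 = 3. Options: 22−1→G=1, 22−3→G=1, 22−9→G=1. Hits: 0.
Heap C: need g' = 3⊕3 = 0. Options: 22−3→G=2, 22−5→G=1, 22−7→G=1, 22−9→G=0. Hits: 1.

1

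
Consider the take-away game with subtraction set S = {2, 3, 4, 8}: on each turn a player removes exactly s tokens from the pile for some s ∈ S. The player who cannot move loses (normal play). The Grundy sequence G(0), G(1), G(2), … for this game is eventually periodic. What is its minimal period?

6

G(0) = 0
G(1) = mex{} = 0
G(2) = mex{0} = 1
G(3) = mex{0,0} = 1
G(4) = mex{1,0,0} = 2
G(5) = mex{1,1,0} = 2
G(6) = mex{2,1,1} = 0
G(7) = mex{2,2,1} = 0
G(8) = mex{0,2,2,0} = 1
G(9) = mex{0,0,2,0} = 1
G(10) = mex{1,0,0,1} = 2
G(11) = mex{1,1,0,1} = 2
G(12) = mex{2,1,1,2} = 0
G(13) = mex{2,2,1,2} = 0
G(14) = mex{0,2,2,0} = 1
G(15) = mex{0,0,2,0} = 1
G(n+6) = G(n) holds for n = 0,…,7 (a full window of length max(S) = 8), so the sequence is purely periodic with period 6.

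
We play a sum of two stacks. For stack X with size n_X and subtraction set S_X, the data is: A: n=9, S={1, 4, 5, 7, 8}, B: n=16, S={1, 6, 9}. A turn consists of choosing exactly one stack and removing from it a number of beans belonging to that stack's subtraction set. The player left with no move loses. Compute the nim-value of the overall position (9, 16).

7

Stack A, S = {1, 4, 5, 7, 8}:
G(0) = 0
G(1) = mex{0} = 1
G(2) = mex{1} = 0
G(3) = mex{0} = 1
G(4) = mex{1,0} = 2
G(5) = mex{2,1,0} = 3
G(6) = mex{3,0,1} = 2
G(7) = mex{2,1,0,0} = 3
G(8) = mex{3,2,1,1,0} = 4
G(9) = mex{4,3,2,0,1} = 5
G_A(9) = 5.
Stack B, S = {1, 6, 9}:
n :  0  1  2  3  4  5  6  7  8  9 10 11 12 13 14 15 16
G :  0  1  0  1  0  1  2  0  1  2  3  2  0  1  0  1  2
G_B(16) = 2.
Combined Grundy value = 5 ⊕ 2 = 7.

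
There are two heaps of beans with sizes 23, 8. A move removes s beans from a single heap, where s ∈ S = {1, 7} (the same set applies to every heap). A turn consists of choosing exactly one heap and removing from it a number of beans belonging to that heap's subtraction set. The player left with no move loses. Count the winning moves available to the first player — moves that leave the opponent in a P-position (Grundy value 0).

All heaps use S = {1, 7}:
n :  0  1  2  3  4  5  6  7  8  9 10 11 12 13 14 15 16 17 18 19 20 21 22 23
G :  0  1  0  1  0  1  0  1  0  1  0  1  0  1  0  1  0  1  0  1  0  1  0  1
Heap A: G(23) = 1.
Heap B: G(8) = 0.
Combined Grundy value = 1 ⊕ 0 = 1.
A winning move leaves total XOR = 0, i.e. changes one component's Grundy value g to g ⊕ X where X is the current total.
Heap A: need g' = 1⊕1 = 0. Options: 23−1→G=0, 23−7→G=0. Hits: 2.
Heap B: need g' = 0⊕1 = 1. Options: 8−1→G=1, 8−7→G=1. Hits: 2.

4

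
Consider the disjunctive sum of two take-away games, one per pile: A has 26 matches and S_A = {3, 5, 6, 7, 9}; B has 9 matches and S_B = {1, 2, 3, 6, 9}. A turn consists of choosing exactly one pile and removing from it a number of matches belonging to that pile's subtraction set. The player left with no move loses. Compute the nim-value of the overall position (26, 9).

Pile A, S = {3, 5, 6, 7, 9}:
n :  0  1  2  3  4  5  6  7  8  9 10 11 12 13 14 15 16 17 18 19 20 21 22 23 24 25 26
G :  0  0  0  1  1  1  2  2  2  3  3  3  0  0  0  1  1  1  2  2  2  3  3  3  0  0  0
G_A(26) = 0.
Pile B, S = {1, 2, 3, 6, 9}:
G(0) = 0
G(1) = mex{0} = 1
G(2) = mex{1,0} = 2
G(3) = mex{2,1,0} = 3
G(4) = mex{3,2,1} = 0
G(5) = mex{0,3,2} = 1
G(6) = mex{1,0,3,0} = 2
G(7) = mex{2,1,0,1} = 3
G(8) = mex{3,2,1,2} = 0
G(9) = mex{0,3,2,3,0} = 1
G_B(9) = 1.
Combined Grundy value = 0 ⊕ 1 = 1.

1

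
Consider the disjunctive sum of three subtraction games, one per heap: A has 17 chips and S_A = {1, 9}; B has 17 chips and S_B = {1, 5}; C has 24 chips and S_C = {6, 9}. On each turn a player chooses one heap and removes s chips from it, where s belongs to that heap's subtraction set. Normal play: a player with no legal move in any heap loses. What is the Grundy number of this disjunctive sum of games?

1

Heap A, S = {1, 9}:
G(0) = 0
G(1) = mex{0} = 1
G(2) = mex{1} = 0
G(3) = mex{0} = 1
G(4) = mex{1} = 0
G(5) = mex{0} = 1
G(6) = mex{1} = 0
G(7) = mex{0} = 1
G(8) = mex{1} = 0
G(9) = mex{0,0} = 1
G(10) = mex{1,1} = 0
G(11) = mex{0,0} = 1
G(12) = mex{1,1} = 0
G(13) = mex{0,0} = 1
G(14) = mex{1,1} = 0
G(15) = mex{0,0} = 1
G(16) = mex{1,1} = 0
G(17) = mex{0,0} = 1
G_A(17) = 1.
Heap B, S = {1, 5}:
n :  0  1  2  3  4  5  6  7  8  9 10 11 12 13 14 15 16 17
G :  0  1  0  1  0  1  0  1  0  1  0  1  0  1  0  1  0  1
G_B(17) = 1.
Heap C, S = {6, 9}:
G(0) = 0
G(1) = mex{} = 0
G(2) = mex{} = 0
G(3) = mex{} = 0
G(4) = mex{} = 0
G(5) = mex{} = 0
G(6) = mex{0} = 1
G(7) = mex{0} = 1
G(8) = mex{0} = 1
G(9) = mex{0,0} = 1
G(10) = mex{0,0} = 1
G(11) = mex{0,0} = 1
G(12) = mex{1,0} = 2
G(13) = mex{1,0} = 2
G(14) = mex{1,0} = 2
G(15) = mex{1,1} = 0
G(16) = mex{1,1} = 0
G(17) = mex{1,1} = 0
G(18) = mex{2,1} = 0
G(19) = mex{2,1} = 0
G(20) = mex{2,1} = 0
G(21) = mex{0,2} = 1
G(22) = mex{0,2} = 1
G(23) = mex{0,2} = 1
G(24) = mex{0,0} = 1
G_C(24) = 1.
Combined Grundy value = 1 ⊕ 1 ⊕ 1 = 1.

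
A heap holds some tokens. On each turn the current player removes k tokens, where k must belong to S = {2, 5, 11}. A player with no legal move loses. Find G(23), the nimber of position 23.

G(0) = 0
G(1) = mex{} = 0
G(2) = mex{0} = 1
G(3) = mex{0} = 1
G(4) = mex{1} = 0
G(5) = mex{1,0} = 2
G(6) = mex{0,0} = 1
G(7) = mex{2,1} = 0
G(8) = mex{1,1} = 0
G(9) = mex{0,0} = 1
G(10) = mex{0,2} = 1
G(11) = mex{1,1,0} = 2
G(12) = mex{1,0,0} = 2
G(13) = mex{2,0,1} = 3
G(14) = mex{2,1,1} = 0
G(15) = mex{3,1,0} = 2
G(16) = mex{0,2,2} = 1
G(17) = mex{2,2,1} = 0
G(18) = mex{1,3,0} = 2
G(19) = mex{0,0,0} = 1
G(20) = mex{2,2,1} = 0
G(21) = mex{1,1,1} = 0
G(22) = mex{0,0,2} = 1
G(23) = mex{0,2,2} = 1

1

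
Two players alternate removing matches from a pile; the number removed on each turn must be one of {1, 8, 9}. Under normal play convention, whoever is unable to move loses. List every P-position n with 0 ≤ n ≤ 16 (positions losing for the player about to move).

0, 2, 4, 6, 16

n :  0  1  2  3  4  5  6  7  8  9 10 11 12 13 14 15 16
G :  0  1  0  1  0  1  0  1  2  3  2  3  2  3  2  3  0
P-positions are exactly the n with G(n) = 0.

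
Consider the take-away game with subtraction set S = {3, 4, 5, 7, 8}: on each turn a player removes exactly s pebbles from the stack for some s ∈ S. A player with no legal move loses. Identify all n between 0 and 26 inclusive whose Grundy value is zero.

G(0) = 0
G(1) = mex{} = 0
G(2) = mex{} = 0
G(3) = mex{0} = 1
G(4) = mex{0,0} = 1
G(5) = mex{0,0,0} = 1
G(6) = mex{1,0,0} = 2
G(7) = mex{1,1,0,0} = 2
G(8) = mex{1,1,1,0,0} = 2
G(9) = mex{2,1,1,0,0} = 3
G(10) = mex{2,2,1,1,0} = 3
G(11) = mex{2,2,2,1,1} = 0
G(12) = mex{3,2,2,1,1} = 0
G(13) = mex{3,3,2,2,1} = 0
G(14) = mex{0,3,3,2,2} = 1
G(15) = mex{0,0,3,2,2} = 1
G(16) = mex{0,0,0,3,2} = 1
G(17) = mex{1,0,0,3,3} = 2
G(18) = mex{1,1,0,0,3} = 2
G(19) = mex{1,1,1,0,0} = 2
G(20) = mex{2,1,1,0,0} = 3
G(21) = mex{2,2,1,1,0} = 3
G(22) = mex{2,2,2,1,1} = 0
G(23) = mex{3,2,2,1,1} = 0
G(24) = mex{3,3,2,2,1} = 0
G(25) = mex{0,3,3,2,2} = 1
G(26) = mex{0,0,3,2,2} = 1
P-positions are exactly the n with G(n) = 0.

0, 1, 2, 11, 12, 13, 22, 23, 24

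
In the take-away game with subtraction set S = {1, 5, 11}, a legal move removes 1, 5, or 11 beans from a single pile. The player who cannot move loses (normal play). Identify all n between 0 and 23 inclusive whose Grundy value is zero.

G(0) = 0
G(1) = mex{0} = 1
G(2) = mex{1} = 0
G(3) = mex{0} = 1
G(4) = mex{1} = 0
G(5) = mex{0,0} = 1
G(6) = mex{1,1} = 0
G(7) = mex{0,0} = 1
G(8) = mex{1,1} = 0
G(9) = mex{0,0} = 1
G(10) = mex{1,1} = 0
G(11) = mex{0,0,0} = 1
G(12) = mex{1,1,1} = 0
G(13) = mex{0,0,0} = 1
G(14) = mex{1,1,1} = 0
G(15) = mex{0,0,0} = 1
G(16) = mex{1,1,1} = 0
G(17) = mex{0,0,0} = 1
G(18) = mex{1,1,1} = 0
G(19) = mex{0,0,0} = 1
G(20) = mex{1,1,1} = 0
G(21) = mex{0,0,0} = 1
G(22) = mex{1,1,1} = 0
G(23) = mex{0,0,0} = 1
P-positions are exactly the n with G(n) = 0.

0, 2, 4, 6, 8, 10, 12, 14, 16, 18, 20, 22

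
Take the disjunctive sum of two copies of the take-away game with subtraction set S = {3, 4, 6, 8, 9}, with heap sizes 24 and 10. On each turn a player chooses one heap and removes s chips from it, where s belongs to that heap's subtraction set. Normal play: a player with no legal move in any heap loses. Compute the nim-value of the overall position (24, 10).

3

All heaps use S = {3, 4, 6, 8, 9}:
G(0) = 0
G(1) = mex{} = 0
G(2) = mex{} = 0
G(3) = mex{0} = 1
G(4) = mex{0,0} = 1
G(5) = mex{0,0} = 1
G(6) = mex{1,0,0} = 2
G(7) = mex{1,1,0} = 2
G(8) = mex{1,1,0,0} = 2
G(9) = mex{2,1,1,0,0} = 3
G(10) = mex{2,2,1,0,0} = 3
G(11) = mex{2,2,1,1,0} = 3
G(12) = mex{3,2,2,1,1} = 0
G(13) = mex{3,3,2,1,1} = 0
G(14) = mex{3,3,2,2,1} = 0
G(15) = mex{0,3,3,2,2} = 1
G(16) = mex{0,0,3,2,2} = 1
G(17) = mex{0,0,3,3,2} = 1
G(18) = mex{1,0,0,3,3} = 2
G(19) = mex{1,1,0,3,3} = 2
G(20) = mex{1,1,0,0,3} = 2
G(21) = mex{2,1,1,0,0} = 3
G(22) = mex{2,2,1,0,0} = 3
G(23) = mex{2,2,1,1,0} = 3
G(24) = mex{3,2,2,1,1} = 0
Heap A: G(24) = 0.
Heap B: G(10) = 3.
Combined Grundy value = 0 ⊕ 3 = 3.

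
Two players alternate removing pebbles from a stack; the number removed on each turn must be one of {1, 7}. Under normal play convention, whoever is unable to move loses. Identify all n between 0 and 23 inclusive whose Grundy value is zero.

G(0) = 0
G(1) = mex{0} = 1
G(2) = mex{1} = 0
G(3) = mex{0} = 1
G(4) = mex{1} = 0
G(5) = mex{0} = 1
G(6) = mex{1} = 0
G(7) = mex{0,0} = 1
G(8) = mex{1,1} = 0
G(9) = mex{0,0} = 1
G(10) = mex{1,1} = 0
G(11) = mex{0,0} = 1
G(12) = mex{1,1} = 0
G(13) = mex{0,0} = 1
G(14) = mex{1,1} = 0
G(15) = mex{0,0} = 1
G(16) = mex{1,1} = 0
G(17) = mex{0,0} = 1
G(18) = mex{1,1} = 0
G(19) = mex{0,0} = 1
G(20) = mex{1,1} = 0
G(21) = mex{0,0} = 1
G(22) = mex{1,1} = 0
G(23) = mex{0,0} = 1
P-positions are exactly the n with G(n) = 0.

0, 2, 4, 6, 8, 10, 12, 14, 16, 18, 20, 22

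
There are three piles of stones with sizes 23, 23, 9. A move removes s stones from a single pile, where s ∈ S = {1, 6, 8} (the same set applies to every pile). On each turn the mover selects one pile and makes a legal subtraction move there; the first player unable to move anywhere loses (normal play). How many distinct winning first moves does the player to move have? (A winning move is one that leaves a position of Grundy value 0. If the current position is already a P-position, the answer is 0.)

All piles use S = {1, 6, 8}:
n :  0  1  2  3  4  5  6  7  8  9 10 11 12 13 14 15 16 17 18 19 20 21 22 23
G :  0  1  0  1  0  1  2  0  1  0  1  0  1  2  0  1  0  1  0  1  2  0  1  0
Pile A: G(23) = 0.
Pile B: G(23) = 0.
Pile C: G(9) = 0.
Combined Grundy value = 0 ⊕ 0 ⊕ 0 = 0.
A winning move leaves total XOR = 0, i.e. changes one component's Grundy value g to g ⊕ X where X is the current total.
Pile A: target g' = 0⊕0 = 0, but every legal move changes the Grundy value (mex property), so 0 moves.
Pile B: target g' = 0⊕0 = 0, but every legal move changes the Grundy value (mex property), so 0 moves.
Pile C: target g' = 0⊕0 = 0, but every legal move changes the Grundy value (mex property), so 0 moves.

0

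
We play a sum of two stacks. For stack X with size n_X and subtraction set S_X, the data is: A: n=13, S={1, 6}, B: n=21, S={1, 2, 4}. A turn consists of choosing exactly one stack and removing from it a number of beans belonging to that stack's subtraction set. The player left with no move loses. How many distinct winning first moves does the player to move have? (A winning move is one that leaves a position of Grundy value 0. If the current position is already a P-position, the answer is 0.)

Stack A, S = {1, 6}:
G(0) = 0
G(1) = mex{0} = 1
G(2) = mex{1} = 0
G(3) = mex{0} = 1
G(4) = mex{1} = 0
G(5) = mex{0} = 1
G(6) = mex{1,0} = 2
G(7) = mex{2,1} = 0
G(8) = mex{0,0} = 1
G(9) = mex{1,1} = 0
G(10) = mex{0,0} = 1
G(11) = mex{1,1} = 0
G(12) = mex{0,2} = 1
G(13) = mex{1,0} = 2
G_A(13) = 2.
Stack B, S = {1, 2, 4}:
G(0) = 0
G(1) = mex{0} = 1
G(2) = mex{1,0} = 2
G(3) = mex{2,1} = 0
G(4) = mex{0,2,0} = 1
G(5) = mex{1,0,1} = 2
G(6) = mex{2,1,2} = 0
G(7) = mex{0,2,0} = 1
G(8) = mex{1,0,1} = 2
G(9) = mex{2,1,2} = 0
G(10) = mex{0,2,0} = 1
G(11) = mex{1,0,1} = 2
G(12) = mex{2,1,2} = 0
G(13) = mex{0,2,0} = 1
G(14) = mex{1,0,1} = 2
G(15) = mex{2,1,2} = 0
G(16) = mex{0,2,0} = 1
G(17) = mex{1,0,1} = 2
G(18) = mex{2,1,2} = 0
G(19) = mex{0,2,0} = 1
G(20) = mex{1,0,1} = 2
G(21) = mex{2,1,2} = 0
G_B(21) = 0.
Combined Grundy value = 2 ⊕ 0 = 2.
A winning move leaves total XOR = 0, i.e. changes one component's Grundy value g to g ⊕ X where X is the current total.
Stack A: need g' = 2⊕2 = 0. Options: 13−1→G=1, 13−6→G=0. Hits: 1.
Stack B: need g' = 0⊕2 = 2. Options: 21−1→G=2, 21−2→G=1, 21−4→G=2. Hits: 2.

3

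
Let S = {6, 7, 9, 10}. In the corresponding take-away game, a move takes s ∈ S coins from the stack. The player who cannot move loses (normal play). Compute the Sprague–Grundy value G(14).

G(0) = 0
G(1) = mex{} = 0
G(2) = mex{} = 0
G(3) = mex{} = 0
G(4) = mex{} = 0
G(5) = mex{} = 0
G(6) = mex{0} = 1
G(7) = mex{0,0} = 1
G(8) = mex{0,0} = 1
G(9) = mex{0,0,0} = 1
G(10) = mex{0,0,0,0} = 1
G(11) = mex{0,0,0,0} = 1
G(12) = mex{1,0,0,0} = 2
G(13) = mex{1,1,0,0} = 2
G(14) = mex{1,1,0,0} = 2

2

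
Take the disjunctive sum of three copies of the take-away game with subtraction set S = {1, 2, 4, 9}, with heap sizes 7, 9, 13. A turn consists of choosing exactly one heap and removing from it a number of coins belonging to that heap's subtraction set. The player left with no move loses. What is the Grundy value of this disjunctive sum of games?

0

All heaps use S = {1, 2, 4, 9}:
n :  0  1  2  3  4  5  6  7  8  9 10 11 12 13
G :  0  1  2  0  1  2  0  1  2  3  4  0  1  2
Heap A: G(7) = 1.
Heap B: G(9) = 3.
Heap C: G(13) = 2.
Combined Grundy value = 1 ⊕ 3 ⊕ 2 = 0.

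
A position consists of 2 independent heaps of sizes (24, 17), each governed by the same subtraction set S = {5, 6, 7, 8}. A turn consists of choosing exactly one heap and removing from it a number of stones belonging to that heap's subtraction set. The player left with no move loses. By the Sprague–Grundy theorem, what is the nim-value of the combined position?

2

All heaps use S = {5, 6, 7, 8}:
G(0) = 0
G(1) = mex{} = 0
G(2) = mex{} = 0
G(3) = mex{} = 0
G(4) = mex{} = 0
G(5) = mex{0} = 1
G(6) = mex{0,0} = 1
G(7) = mex{0,0,0} = 1
G(8) = mex{0,0,0,0} = 1
G(9) = mex{0,0,0,0} = 1
G(10) = mex{1,0,0,0} = 2
G(11) = mex{1,1,0,0} = 2
G(12) = mex{1,1,1,0} = 2
G(13) = mex{1,1,1,1} = 0
G(14) = mex{1,1,1,1} = 0
G(15) = mex{2,1,1,1} = 0
G(16) = mex{2,2,1,1} = 0
G(17) = mex{2,2,2,1} = 0
G(18) = mex{0,2,2,2} = 1
G(19) = mex{0,0,2,2} = 1
G(20) = mex{0,0,0,2} = 1
G(21) = mex{0,0,0,0} = 1
G(22) = mex{0,0,0,0} = 1
G(23) = mex{1,0,0,0} = 2
G(24) = mex{1,1,0,0} = 2
Heap A: G(24) = 2.
Heap B: G(17) = 0.
Combined Grundy value = 2 ⊕ 0 = 2.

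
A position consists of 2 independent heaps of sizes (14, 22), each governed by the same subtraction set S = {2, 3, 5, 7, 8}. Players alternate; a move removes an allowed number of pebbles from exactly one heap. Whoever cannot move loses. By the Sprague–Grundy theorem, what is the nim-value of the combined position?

All heaps use S = {2, 3, 5, 7, 8}:
G(0) = 0
G(1) = mex{} = 0
G(2) = mex{0} = 1
G(3) = mex{0,0} = 1
G(4) = mex{1,0} = 2
G(5) = mex{1,1,0} = 2
G(6) = mex{2,1,0} = 3
G(7) = mex{2,2,1,0} = 3
G(8) = mex{3,2,1,0,0} = 4
G(9) = mex{3,3,2,1,0} = 4
G(10) = mex{4,3,2,1,1} = 0
G(11) = mex{4,4,3,2,1} = 0
G(12) = mex{0,4,3,2,2} = 1
G(13) = mex{0,0,4,3,2} = 1
G(14) = mex{1,0,4,3,3} = 2
G(15) = mex{1,1,0,4,3} = 2
G(16) = mex{2,1,0,4,4} = 3
G(17) = mex{2,2,1,0,4} = 3
G(18) = mex{3,2,1,0,0} = 4
G(19) = mex{3,3,2,1,0} = 4
G(20) = mex{4,3,2,1,1} = 0
G(21) = mex{4,4,3,2,1} = 0
G(22) = mex{0,4,3,2,2} = 1
Heap A: G(14) = 2.
Heap B: G(22) = 1.
Combined Grundy value = 2 ⊕ 1 = 3.

3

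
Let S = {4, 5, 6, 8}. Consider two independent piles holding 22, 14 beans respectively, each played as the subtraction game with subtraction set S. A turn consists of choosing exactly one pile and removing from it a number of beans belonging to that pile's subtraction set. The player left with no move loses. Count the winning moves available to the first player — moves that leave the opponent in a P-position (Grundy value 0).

4

All piles use S = {4, 5, 6, 8}:
n :  0  1  2  3  4  5  6  7  8  9 10 11 12 13 14 15 16 17 18 19 20 21 22
G :  0  0  0  0  1  1  1  1  2  2  2  2  0  0  0  0  1  1  1  1  2  2  2
Pile A: G(22) = 2.
Pile B: G(14) = 0.
Combined Grundy value = 2 ⊕ 0 = 2.
A winning move leaves total XOR = 0, i.e. changes one component's Grundy value g to g ⊕ X where X is the current total.
Pile A: need g' = 2⊕2 = 0. Options: 22−4→G=1, 22−5→G=1, 22−6→G=1, 22−8→G=0. Hits: 1.
Pile B: need g' = 0⊕2 = 2. Options: 14−4→G=2, 14−5→G=2, 14−6→G=2, 14−8→G=1. Hits: 3.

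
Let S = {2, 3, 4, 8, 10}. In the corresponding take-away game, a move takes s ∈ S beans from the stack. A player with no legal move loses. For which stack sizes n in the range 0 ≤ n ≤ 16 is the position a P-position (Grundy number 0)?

0, 1, 6, 7, 12, 13

G(0) = 0
G(1) = mex{} = 0
G(2) = mex{0} = 1
G(3) = mex{0,0} = 1
G(4) = mex{1,0,0} = 2
G(5) = mex{1,1,0} = 2
G(6) = mex{2,1,1} = 0
G(7) = mex{2,2,1} = 0
G(8) = mex{0,2,2,0} = 1
G(9) = mex{0,0,2,0} = 1
G(10) = mex{1,0,0,1,0} = 2
G(11) = mex{1,1,0,1,0} = 2
G(12) = mex{2,1,1,2,1} = 0
G(13) = mex{2,2,1,2,1} = 0
G(14) = mex{0,2,2,0,2} = 1
G(15) = mex{0,0,2,0,2} = 1
G(16) = mex{1,0,0,1,0} = 2
P-positions are exactly the n with G(n) = 0.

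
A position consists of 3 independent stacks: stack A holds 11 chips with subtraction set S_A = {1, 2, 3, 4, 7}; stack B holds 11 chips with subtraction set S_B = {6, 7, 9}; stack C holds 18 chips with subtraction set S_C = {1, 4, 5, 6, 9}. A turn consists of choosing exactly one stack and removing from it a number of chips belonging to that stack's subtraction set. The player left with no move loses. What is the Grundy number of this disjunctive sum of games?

Stack A, S = {1, 2, 3, 4, 7}:
G(0) = 0
G(1) = mex{0} = 1
G(2) = mex{1,0} = 2
G(3) = mex{2,1,0} = 3
G(4) = mex{3,2,1,0} = 4
G(5) = mex{4,3,2,1} = 0
G(6) = mex{0,4,3,2} = 1
G(7) = mex{1,0,4,3,0} = 2
G(8) = mex{2,1,0,4,1} = 3
G(9) = mex{3,2,1,0,2} = 4
G(10) = mex{4,3,2,1,3} = 0
G(11) = mex{0,4,3,2,4} = 1
G_A(11) = 1.
Stack B, S = {6, 7, 9}:
G(0) = 0
G(1) = mex{} = 0
G(2) = mex{} = 0
G(3) = mex{} = 0
G(4) = mex{} = 0
G(5) = mex{} = 0
G(6) = mex{0} = 1
G(7) = mex{0,0} = 1
G(8) = mex{0,0} = 1
G(9) = mex{0,0,0} = 1
G(10) = mex{0,0,0} = 1
G(11) = mex{0,0,0} = 1
G_B(11) = 1.
Stack C, S = {1, 4, 5, 6, 9}:
G(0) = 0
G(1) = mex{0} = 1
G(2) = mex{1} = 0
G(3) = mex{0} = 1
G(4) = mex{1,0} = 2
G(5) = mex{2,1,0} = 3
G(6) = mex{3,0,1,0} = 2
G(7) = mex{2,1,0,1} = 3
G(8) = mex{3,2,1,0} = 4
G(9) = mex{4,3,2,1,0} = 5
G(10) = mex{5,2,3,2,1} = 0
G(11) = mex{0,3,2,3,0} = 1
G(12) = mex{1,4,3,2,1} = 0
G(13) = mex{0,5,4,3,2} = 1
G(14) = mex{1,0,5,4,3} = 2
G(15) = mex{2,1,0,5,2} = 3
G(16) = mex{3,0,1,0,3} = 2
G(17) = mex{2,1,0,1,4} = 3
G(18) = mex{3,2,1,0,5} = 4
G_C(18) = 4.
Combined Grundy value = 1 ⊕ 1 ⊕ 4 = 4.

4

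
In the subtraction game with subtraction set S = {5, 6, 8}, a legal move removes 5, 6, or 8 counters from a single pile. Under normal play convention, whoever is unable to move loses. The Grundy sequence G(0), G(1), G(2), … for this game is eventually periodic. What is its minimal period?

13

n :  0  1  2  3  4  5  6  7  8  9 10 11 12 13 14 15 16 17 18 19 20 21 22 23 24 25 26 27
G :  0  0  0  0  0  1  1  1  1  1  2  2  2  0  0  0  0  0  1  1  1  1  1  2  2  2  0  0
G(n+13) = G(n) holds for n = 0,…,7 (a full window of length max(S) = 8), so the sequence is purely periodic with period 13.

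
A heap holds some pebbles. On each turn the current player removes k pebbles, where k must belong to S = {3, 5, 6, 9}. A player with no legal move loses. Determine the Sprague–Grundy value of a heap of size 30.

2

G(0) = 0
G(1) = mex{} = 0
G(2) = mex{} = 0
G(3) = mex{0} = 1
G(4) = mex{0} = 1
G(5) = mex{0,0} = 1
G(6) = mex{1,0,0} = 2
G(7) = mex{1,0,0} = 2
G(8) = mex{1,1,0} = 2
G(9) = mex{2,1,1,0} = 3
G(10) = mex{2,1,1,0} = 3
G(11) = mex{2,2,1,0} = 3
G(12) = mex{3,2,2,1} = 0
G(13) = mex{3,2,2,1} = 0
G(14) = mex{3,3,2,1} = 0
G(15) = mex{0,3,3,2} = 1
G(16) = mex{0,3,3,2} = 1
G(17) = mex{0,0,3,2} = 1
G(18) = mex{1,0,0,3} = 2
G(19) = mex{1,0,0,3} = 2
G(20) = mex{1,1,0,3} = 2
G(21) = mex{2,1,1,0} = 3
G(22) = mex{2,1,1,0} = 3
G(23) = mex{2,2,1,0} = 3
G(24) = mex{3,2,2,1} = 0
G(25) = mex{3,2,2,1} = 0
G(26) = mex{3,3,2,1} = 0
G(27) = mex{0,3,3,2} = 1
G(28) = mex{0,3,3,2} = 1
G(29) = mex{0,0,3,2} = 1
G(30) = mex{1,0,0,3} = 2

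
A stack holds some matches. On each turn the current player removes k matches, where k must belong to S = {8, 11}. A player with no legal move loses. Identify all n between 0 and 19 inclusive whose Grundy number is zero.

0, 1, 2, 3, 4, 5, 6, 7, 19

G(0) = 0
G(1) = mex{} = 0
G(2) = mex{} = 0
G(3) = mex{} = 0
G(4) = mex{} = 0
G(5) = mex{} = 0
G(6) = mex{} = 0
G(7) = mex{} = 0
G(8) = mex{0} = 1
G(9) = mex{0} = 1
G(10) = mex{0} = 1
G(11) = mex{0,0} = 1
G(12) = mex{0,0} = 1
G(13) = mex{0,0} = 1
G(14) = mex{0,0} = 1
G(15) = mex{0,0} = 1
G(16) = mex{1,0} = 2
G(17) = mex{1,0} = 2
G(18) = mex{1,0} = 2
G(19) = mex{1,1} = 0
P-positions are exactly the n with G(n) = 0.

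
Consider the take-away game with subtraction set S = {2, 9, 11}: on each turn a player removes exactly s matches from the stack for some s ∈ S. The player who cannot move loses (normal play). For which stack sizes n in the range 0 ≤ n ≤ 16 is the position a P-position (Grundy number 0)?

0, 1, 4, 5, 8

n :  0  1  2  3  4  5  6  7  8  9 10 11 12 13 14 15 16
G :  0  0  1  1  0  0  1  1  0  2  1  3  2  2  3  3  2
P-positions are exactly the n with G(n) = 0.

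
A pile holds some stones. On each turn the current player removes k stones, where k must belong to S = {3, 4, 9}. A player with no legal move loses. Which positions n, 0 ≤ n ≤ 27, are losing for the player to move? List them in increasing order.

n :  0  1  2  3  4  5  6  7  8  9 10 11 12 13 14 15 16 17 18 19 20 21 22 23 24 25 26 27
G :  0  0  0  1  1  1  2  0  0  3  1  1  2  0  0  0  1  1  1  2  0  0  3  1  1  2  0  0
P-positions are exactly the n with G(n) = 0.

0, 1, 2, 7, 8, 13, 14, 15, 20, 21, 26, 27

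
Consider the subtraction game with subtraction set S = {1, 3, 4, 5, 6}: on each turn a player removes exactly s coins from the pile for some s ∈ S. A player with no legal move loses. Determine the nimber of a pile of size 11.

n :  0  1  2  3  4  5  6  7  8  9 10 11
G :  0  1  0  1  2  3  2  3  4  0  1  0

0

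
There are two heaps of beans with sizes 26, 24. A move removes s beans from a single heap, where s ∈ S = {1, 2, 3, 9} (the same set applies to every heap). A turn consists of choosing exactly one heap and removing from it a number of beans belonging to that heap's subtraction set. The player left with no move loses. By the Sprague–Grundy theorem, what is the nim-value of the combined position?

2

All heaps use S = {1, 2, 3, 9}:
n :  0  1  2  3  4  5  6  7  8  9 10 11 12 13 14 15 16 17 18 19 20 21 22 23 24 25 26
G :  0  1  2  3  0  1  2  3  0  1  2  3  0  1  2  3  0  1  2  3  0  1  2  3  0  1  2
Heap A: G(26) = 2.
Heap B: G(24) = 0.
Combined Grundy value = 2 ⊕ 0 = 2.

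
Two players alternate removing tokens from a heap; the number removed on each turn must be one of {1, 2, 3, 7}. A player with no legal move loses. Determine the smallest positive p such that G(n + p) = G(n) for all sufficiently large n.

4

n :  0  1  2  3  4  5  6  7  8  9 10 11 12 13 14
G :  0  1  2  3  0  1  2  3  0  1  2  3  0  1  2
G(n+4) = G(n) holds for n = 0,…,6 (a full window of length max(S) = 7), so the sequence is purely periodic with period 4.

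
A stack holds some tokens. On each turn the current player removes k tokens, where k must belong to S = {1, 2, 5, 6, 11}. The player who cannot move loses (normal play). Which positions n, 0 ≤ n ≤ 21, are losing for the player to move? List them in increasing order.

n :  0  1  2  3  4  5  6  7  8  9 10 11 12 13 14 15 16 17 18 19 20 21
G :  0  1  2  0  1  2  3  0  1  2  0  1  2  3  4  5  3  0  1  2  0  1
P-positions are exactly the n with G(n) = 0.

0, 3, 7, 10, 17, 20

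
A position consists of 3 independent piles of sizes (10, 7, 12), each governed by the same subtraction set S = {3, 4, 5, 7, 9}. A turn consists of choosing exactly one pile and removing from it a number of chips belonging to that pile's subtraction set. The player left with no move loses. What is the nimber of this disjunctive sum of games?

All piles use S = {3, 4, 5, 7, 9}:
n :  0  1  2  3  4  5  6  7  8  9 10 11 12
G :  0  0  0  1  1  1  2  2  2  3  3  3  0
Pile A: G(10) = 3.
Pile B: G(7) = 2.
Pile C: G(12) = 0.
Combined Grundy value = 3 ⊕ 2 ⊕ 0 = 1.

1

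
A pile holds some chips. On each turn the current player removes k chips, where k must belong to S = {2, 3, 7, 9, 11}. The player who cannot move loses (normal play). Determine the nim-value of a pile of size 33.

5

n :  0  1  2  3  4  5  6  7  8  9 10 11 12 13 14 15 16 17 18 19 20 21 22 23 24 25 26 27 28 29 30 31 32 33
G :  0  0  1  1  2  0  0  1  1  2  2  3  3  4  2  5  3  3  0  0  1  1  2  0  0  1  1  2  2  3  3  4  2  5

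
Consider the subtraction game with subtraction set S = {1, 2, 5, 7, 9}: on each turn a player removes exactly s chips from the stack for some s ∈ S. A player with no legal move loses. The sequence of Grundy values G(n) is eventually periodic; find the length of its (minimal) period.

14

n :  0  1  2  3  4  5  6  7  8  9 10 11 12 13 14 15 16 17 18 19 20 21 22 23 24 25 26 27 28 29
G :  0  1  2  0  1  2  0  1  2  3  4  5  3  4  0  1  2  0  1  2  0  1  2  3  4  5  3  4  0  1
G(n+14) = G(n) holds for n = 0,…,8 (a full window of length max(S) = 9), so the sequence is purely periodic with period 14.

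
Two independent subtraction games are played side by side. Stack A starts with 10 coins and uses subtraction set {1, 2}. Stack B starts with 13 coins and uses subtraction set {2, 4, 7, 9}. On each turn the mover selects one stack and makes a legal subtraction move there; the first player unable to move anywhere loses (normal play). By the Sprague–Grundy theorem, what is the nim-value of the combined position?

0

Stack A, S = {1, 2}:
G(0) = 0
G(1) = mex{0} = 1
G(2) = mex{1,0} = 2
G(3) = mex{2,1} = 0
G(4) = mex{0,2} = 1
G(5) = mex{1,0} = 2
G(6) = mex{2,1} = 0
G(7) = mex{0,2} = 1
G(8) = mex{1,0} = 2
G(9) = mex{2,1} = 0
G(10) = mex{0,2} = 1
G_A(10) = 1.
Stack B, S = {2, 4, 7, 9}:
n :  0  1  2  3  4  5  6  7  8  9 10 11 12 13
G :  0  0  1  1  2  2  0  3  1  4  2  0  0  1
G_B(13) = 1.
Combined Grundy value = 1 ⊕ 1 = 0.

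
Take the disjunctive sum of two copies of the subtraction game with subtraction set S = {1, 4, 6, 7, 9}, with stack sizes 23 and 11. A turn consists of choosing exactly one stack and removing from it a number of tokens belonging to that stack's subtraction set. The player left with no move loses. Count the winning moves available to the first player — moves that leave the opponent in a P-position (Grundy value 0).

6

All stacks use S = {1, 4, 6, 7, 9}:
n :  0  1  2  3  4  5  6  7  8  9 10 11 12 13 14 15 16 17 18 19 20 21 22 23
G :  0  1  0  1  2  0  1  2  3  2  0  1  2  0  1  0  1  2  0  1  2  3  2  0
Stack A: G(23) = 0.
Stack B: G(11) = 1.
Combined Grundy value = 0 ⊕ 1 = 1.
A winning move leaves total XOR = 0, i.e. changes one component's Grundy value g to g ⊕ X where X is the current total.
Stack A: need g' = 0⊕1 = 1. Options: 23−1→G=2, 23−4→G=1, 23−6→G=2, 23−7→G=1, 23−9→G=1. Hits: 3.
Stack B: need g' = 1⊕1 = 0. Options: 11−1→G=0, 11−4→G=2, 11−6→G=0, 11−7→G=2, 11−9→G=0. Hits: 3.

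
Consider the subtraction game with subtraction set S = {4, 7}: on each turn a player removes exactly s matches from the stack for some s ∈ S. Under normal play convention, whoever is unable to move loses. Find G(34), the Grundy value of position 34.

0

n :  0  1  2  3  4  5  6  7  8  9 10 11 12 13 14 15 16 17 18 19 20 21 22 23 24 25 26 27 28 29 30 31 32 33 34
G :  0  0  0  0  1  1  1  1  2  2  2  0  0  0  0  1  1  1  1  2  2  2  0  0  0  0  1  1  1  1  2  2  2  0  0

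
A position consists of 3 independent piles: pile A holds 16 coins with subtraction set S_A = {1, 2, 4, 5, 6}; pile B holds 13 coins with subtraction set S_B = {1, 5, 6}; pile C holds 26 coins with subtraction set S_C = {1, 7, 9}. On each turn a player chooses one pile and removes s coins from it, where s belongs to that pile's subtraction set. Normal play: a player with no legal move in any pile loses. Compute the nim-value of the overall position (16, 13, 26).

3

Pile A, S = {1, 2, 4, 5, 6}:
n :  0  1  2  3  4  5  6  7  8  9 10 11 12 13 14 15 16
G :  0  1  2  0  1  2  3  4  5  3  0  1  2  0  1  2  3
G_A(16) = 3.
Pile B, S = {1, 5, 6}:
G(0) = 0
G(1) = mex{0} = 1
G(2) = mex{1} = 0
G(3) = mex{0} = 1
G(4) = mex{1} = 0
G(5) = mex{0,0} = 1
G(6) = mex{1,1,0} = 2
G(7) = mex{2,0,1} = 3
G(8) = mex{3,1,0} = 2
G(9) = mex{2,0,1} = 3
G(10) = mex{3,1,0} = 2
G(11) = mex{2,2,1} = 0
G(12) = mex{0,3,2} = 1
G(13) = mex{1,2,3} = 0
G_B(13) = 0.
Pile C, S = {1, 7, 9}:
n :  0  1  2  3  4  5  6  7  8  9 10 11 12 13 14 15 16 17 18 19 20 21 22 23 24 25 26
G :  0  1  0  1  0  1  0  1  0  1  0  1  0  1  0  1  0  1  0  1  0  1  0  1  0  1  0
G_C(26) = 0.
Combined Grundy value = 3 ⊕ 0 ⊕ 0 = 3.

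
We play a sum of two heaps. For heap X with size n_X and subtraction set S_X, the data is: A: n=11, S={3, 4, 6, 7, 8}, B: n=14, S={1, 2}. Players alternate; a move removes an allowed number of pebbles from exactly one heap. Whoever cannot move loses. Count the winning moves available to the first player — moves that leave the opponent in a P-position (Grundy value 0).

Heap A, S = {3, 4, 6, 7, 8}:
n :  0  1  2  3  4  5  6  7  8  9 10 11
G :  0  0  0  1  1  1  2  2  2  3  3  0
G_A(11) = 0.
Heap B, S = {1, 2}:
n :  0  1  2  3  4  5  6  7  8  9 10 11 12 13 14
G :  0  1  2  0  1  2  0  1  2  0  1  2  0  1  2
G_B(14) = 2.
Combined Grundy value = 0 ⊕ 2 = 2.
A winning move leaves total XOR = 0, i.e. changes one component's Grundy value g to g ⊕ X where X is the current total.
Heap A: need g' = 0⊕2 = 2. Options: 11−3→G=2, 11−4→G=2, 11−6→G=1, 11−7→G=1, 11−8→G=1. Hits: 2.
Heap B: need g' = 2⊕2 = 0. Options: 14−1→G=1, 14−2→G=0. Hits: 1.

3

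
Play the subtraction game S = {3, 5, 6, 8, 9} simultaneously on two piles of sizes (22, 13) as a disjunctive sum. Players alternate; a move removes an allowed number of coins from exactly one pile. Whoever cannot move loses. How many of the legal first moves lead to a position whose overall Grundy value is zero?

3

All piles use S = {3, 5, 6, 8, 9}:
n :  0  1  2  3  4  5  6  7  8  9 10 11 12 13 14 15 16 17 18 19 20 21 22
G :  0  0  0  1  1  1  2  2  2  3  3  3  0  0  0  1  1  1  2  2  2  3  3
Pile A: G(22) = 3.
Pile B: G(13) = 0.
Combined Grundy value = 3 ⊕ 0 = 3.
A winning move leaves total XOR = 0, i.e. changes one component's Grundy value g to g ⊕ X where X is the current total.
Pile A: need g' = 3⊕3 = 0. Options: 22−3→G=2, 22−5→G=1, 22−6→G=1, 22−8→G=0, 22−9→G=0. Hits: 2.
Pile B: need g' = 0⊕3 = 3. Options: 13−3→G=3, 13−5→G=2, 13−6→G=2, 13−8→G=1, 13−9→G=1. Hits: 1.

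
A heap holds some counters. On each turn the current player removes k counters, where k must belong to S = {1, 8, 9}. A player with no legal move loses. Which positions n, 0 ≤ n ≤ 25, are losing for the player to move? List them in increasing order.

G(0) = 0
G(1) = mex{0} = 1
G(2) = mex{1} = 0
G(3) = mex{0} = 1
G(4) = mex{1} = 0
G(5) = mex{0} = 1
G(6) = mex{1} = 0
G(7) = mex{0} = 1
G(8) = mex{1,0} = 2
G(9) = mex{2,1,0} = 3
G(10) = mex{3,0,1} = 2
G(11) = mex{2,1,0} = 3
G(12) = mex{3,0,1} = 2
G(13) = mex{2,1,0} = 3
G(14) = mex{3,0,1} = 2
G(15) = mex{2,1,0} = 3
G(16) = mex{3,2,1} = 0
G(17) = mex{0,3,2} = 1
G(18) = mex{1,2,3} = 0
G(19) = mex{0,3,2} = 1
G(20) = mex{1,2,3} = 0
G(21) = mex{0,3,2} = 1
G(22) = mex{1,2,3} = 0
G(23) = mex{0,3,2} = 1
G(24) = mex{1,0,3} = 2
G(25) = mex{2,1,0} = 3
P-positions are exactly the n with G(n) = 0.

0, 2, 4, 6, 16, 18, 20, 22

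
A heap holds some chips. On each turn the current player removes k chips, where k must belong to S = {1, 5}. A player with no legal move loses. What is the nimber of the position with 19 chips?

G(0) = 0
G(1) = mex{0} = 1
G(2) = mex{1} = 0
G(3) = mex{0} = 1
G(4) = mex{1} = 0
G(5) = mex{0,0} = 1
G(6) = mex{1,1} = 0
G(7) = mex{0,0} = 1
G(8) = mex{1,1} = 0
G(9) = mex{0,0} = 1
G(10) = mex{1,1} = 0
G(11) = mex{0,0} = 1
G(12) = mex{1,1} = 0
G(13) = mex{0,0} = 1
G(14) = mex{1,1} = 0
G(15) = mex{0,0} = 1
G(16) = mex{1,1} = 0
G(17) = mex{0,0} = 1
G(18) = mex{1,1} = 0
G(19) = mex{0,0} = 1

1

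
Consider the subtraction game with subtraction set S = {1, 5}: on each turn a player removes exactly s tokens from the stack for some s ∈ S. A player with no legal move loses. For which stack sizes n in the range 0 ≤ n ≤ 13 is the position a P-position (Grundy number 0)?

0, 2, 4, 6, 8, 10, 12

G(0) = 0
G(1) = mex{0} = 1
G(2) = mex{1} = 0
G(3) = mex{0} = 1
G(4) = mex{1} = 0
G(5) = mex{0,0} = 1
G(6) = mex{1,1} = 0
G(7) = mex{0,0} = 1
G(8) = mex{1,1} = 0
G(9) = mex{0,0} = 1
G(10) = mex{1,1} = 0
G(11) = mex{0,0} = 1
G(12) = mex{1,1} = 0
G(13) = mex{0,0} = 1
P-positions are exactly the n with G(n) = 0.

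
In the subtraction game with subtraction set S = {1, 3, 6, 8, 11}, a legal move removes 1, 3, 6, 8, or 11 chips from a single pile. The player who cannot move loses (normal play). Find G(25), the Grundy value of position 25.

3

n :  0  1  2  3  4  5  6  7  8  9 10 11 12 13 14 15 16 17 18 19 20 21 22 23 24 25
G :  0  1  0  1  0  1  2  3  2  0  1  3  4  2  0  1  0  1  0  1  2  3  2  0  1  3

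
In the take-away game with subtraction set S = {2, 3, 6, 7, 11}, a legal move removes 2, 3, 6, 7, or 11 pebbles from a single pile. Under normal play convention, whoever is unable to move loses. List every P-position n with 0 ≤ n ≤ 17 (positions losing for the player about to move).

0, 1, 5, 9, 10, 14

G(0) = 0
G(1) = mex{} = 0
G(2) = mex{0} = 1
G(3) = mex{0,0} = 1
G(4) = mex{1,0} = 2
G(5) = mex{1,1} = 0
G(6) = mex{2,1,0} = 3
G(7) = mex{0,2,0,0} = 1
G(8) = mex{3,0,1,0} = 2
G(9) = mex{1,3,1,1} = 0
G(10) = mex{2,1,2,1} = 0
G(11) = mex{0,2,0,2,0} = 1
G(12) = mex{0,0,3,0,0} = 1
G(13) = mex{1,0,1,3,1} = 2
G(14) = mex{1,1,2,1,1} = 0
G(15) = mex{2,1,0,2,2} = 3
G(16) = mex{0,2,0,0,0} = 1
G(17) = mex{3,0,1,0,3} = 2
P-positions are exactly the n with G(n) = 0.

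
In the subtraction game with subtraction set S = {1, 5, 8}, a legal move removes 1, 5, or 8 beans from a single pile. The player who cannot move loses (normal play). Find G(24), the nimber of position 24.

3

G(0) = 0
G(1) = mex{0} = 1
G(2) = mex{1} = 0
G(3) = mex{0} = 1
G(4) = mex{1} = 0
G(5) = mex{0,0} = 1
G(6) = mex{1,1} = 0
G(7) = mex{0,0} = 1
G(8) = mex{1,1,0} = 2
G(9) = mex{2,0,1} = 3
G(10) = mex{3,1,0} = 2
G(11) = mex{2,0,1} = 3
G(12) = mex{3,1,0} = 2
G(13) = mex{2,2,1} = 0
G(14) = mex{0,3,0} = 1
G(15) = mex{1,2,1} = 0
G(16) = mex{0,3,2} = 1
G(17) = mex{1,2,3} = 0
G(18) = mex{0,0,2} = 1
G(19) = mex{1,1,3} = 0
G(20) = mex{0,0,2} = 1
G(21) = mex{1,1,0} = 2
G(22) = mex{2,0,1} = 3
G(23) = mex{3,1,0} = 2
G(24) = mex{2,0,1} = 3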